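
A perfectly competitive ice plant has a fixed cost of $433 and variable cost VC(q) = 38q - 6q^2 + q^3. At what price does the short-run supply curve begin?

$29 per unit

The shutdown price is the minimum of AVC. VC = 38q - 6q^2 + q^3, so AVC = 38 - 6q + q^2.
At the minimum of AVC, MC = AVC. MC = 38 - 12q + 3q^2; setting MC = AVC gives 2q^2 - 6q = 0, so q = 3. min AVC = 29.
For P < $29 the firm produces nothing.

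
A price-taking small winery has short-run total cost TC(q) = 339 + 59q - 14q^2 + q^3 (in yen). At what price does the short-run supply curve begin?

Short-run supply begins at min AVC. From VC = 59q - 14q^2 + q^3, AVC = 59 - 14q + q^2.
At the minimum of AVC, MC = AVC. MC = 59 - 28q + 3q^2; setting MC = AVC gives 2q^2 - 14q = 0, so q = 7. min AVC = 10.
For P < ¥10 the firm produces nothing.

¥10 per unit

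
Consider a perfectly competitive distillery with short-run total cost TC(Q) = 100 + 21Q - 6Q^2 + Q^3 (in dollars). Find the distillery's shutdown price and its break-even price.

AVC = 21 - 6Q + Q^2; minimized at Q = 3, giving min AVC = $12. That is the shutdown price.
ATC = 100/Q + 21 - 6Q + Q^2. Setting dATC/dQ = −100/Q^2 − 6 + 2Q = 0 gives Q = 5 (since 2·5^3 − 6·5^2 = 100).
min ATC = 100/5 + 21 − 6·5 + 5^2 = $36. That is the break-even price.
Between these two prices the firm operates at a loss; above $36 it earns a profit.

Shutdown price = $12; break-even price = $36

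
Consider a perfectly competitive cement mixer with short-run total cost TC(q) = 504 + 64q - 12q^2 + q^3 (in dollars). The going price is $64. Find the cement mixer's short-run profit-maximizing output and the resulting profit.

Profit = -$248 at q = 8

AVC = 64 - 12q + q^2; min AVC = $28 at q = 6. Since P = $64 ≥ min AVC, the firm produces.
With MC = 64 - 24q + 3q^2, P = MC on the upward-sloping part at q* = 8.
TR = 64·8 = 512. TC = 504 + 256 = 760. Profit = 512 − 760 = -$248.
That loss of $248 beats the $504 the firm would lose by shutting down; producing recovers $256 of fixed cost.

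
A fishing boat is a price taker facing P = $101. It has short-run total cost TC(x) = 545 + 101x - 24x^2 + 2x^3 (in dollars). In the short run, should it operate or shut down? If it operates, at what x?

Produce at x = 8

Strip out fixed cost: VC = 101x - 24x^2 + 2x^3. Then AVC = 101 - 24x + 2x^2 and MC = 101 - 48x + 6x^2.
AVC hits its minimum where MC = AVC, at x = 6, giving min AVC = 101 - 24·6 + 2·6^2 = $29.
Since P = $101 ≥ min AVC = $29, price covers variable cost and the firm should produce.
Solving P = MC: -48x + 6x^2 = 0 ⇒ x = 0 or 8. On the upward-sloping branch, x* = 8.
Check: AVC at x = 8 is $37 ≤ P, so revenue covers variable cost.
Profit = P·x − TC = 101·8 − 841 = -$33, a loss, but smaller than the $545 fixed cost the firm would lose by shutting down.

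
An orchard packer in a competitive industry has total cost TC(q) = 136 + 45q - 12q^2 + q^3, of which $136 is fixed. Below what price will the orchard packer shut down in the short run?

The firm shuts down when price falls below the minimum of average variable cost. AVC = VC/q = 45 - 12q + q^2.
At the minimum of AVC, MC = AVC. MC = 45 - 24q + 3q^2; setting MC = AVC gives 2q^2 - 12q = 0, so q = 6. min AVC = 9.
The firm shuts down for any P below $9.

$9 per unit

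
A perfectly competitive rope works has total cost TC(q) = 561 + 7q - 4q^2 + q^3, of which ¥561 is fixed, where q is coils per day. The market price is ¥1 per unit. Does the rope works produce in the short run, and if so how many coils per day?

Shut down

From TC, MC = TC'(q) = 7 - 8q + 3q^2 and AVC = VC/q = 7 - 4q + q^2.
AVC is minimized where dAVC/dq = -4 + 2q = 0, at q = 2; min AVC = 7 - 4·2 + 2^2 = ¥3.
With P < min AVC (¥1 < ¥3), every unit sold adds to the loss.
The firm minimizes its loss by shutting down and losing only its fixed cost of ¥561.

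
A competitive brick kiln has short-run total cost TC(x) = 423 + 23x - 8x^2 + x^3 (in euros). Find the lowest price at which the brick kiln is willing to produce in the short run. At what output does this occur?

Short-run supply begins at min AVC. From VC = 23x - 8x^2 + x^3, AVC = 23 - 8x + x^2.
dAVC/dx = -8 + 2x = 0 gives x = 4. min AVC = 23 - 8·4 + 4^2 = 7.
For P < €7 the firm produces nothing.

€7 per unit, at x = 4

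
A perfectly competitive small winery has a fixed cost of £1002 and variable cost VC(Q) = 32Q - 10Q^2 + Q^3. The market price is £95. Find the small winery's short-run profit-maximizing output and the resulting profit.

AVC = 32 - 10Q + Q^2 has its minimum £7 at Q = 5; price £95 clears that bar, so the firm operates.
MC = 32 - 20Q + 3Q^2. Setting P = MC and taking the root on the rising branch gives Q* = 9.
TR = 95·9 = 855. TC = 1002 + 207 = 1209. Profit = 855 − 1209 = -£354.
By producing, the firm covers all variable cost plus £648 of fixed cost; shutting down would lose the full £1002.

Profit = -£354 at Q = 9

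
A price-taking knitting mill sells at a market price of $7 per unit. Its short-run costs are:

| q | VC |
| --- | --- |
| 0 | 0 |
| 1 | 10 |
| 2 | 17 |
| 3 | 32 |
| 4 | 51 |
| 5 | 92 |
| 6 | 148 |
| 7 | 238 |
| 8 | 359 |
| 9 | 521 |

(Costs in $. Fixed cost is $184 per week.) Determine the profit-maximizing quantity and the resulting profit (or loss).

Tabulate TR − TC: q=0: -184; q=1: -187; q=2: -187; q=3: -195; q=4: -207; q=5: -241; q=6: -290; q=7: -373; q=8: -487; q=9: -642.
Profit is highest at q = 0. Equivalently, the lowest AVC in the table is 17/2 ≈ $8.50 at q = 2, and P = $7 falls below it — price never covers variable cost, so the firm shuts down and loses only its fixed cost.

q = 0 (shut down); profit = -$184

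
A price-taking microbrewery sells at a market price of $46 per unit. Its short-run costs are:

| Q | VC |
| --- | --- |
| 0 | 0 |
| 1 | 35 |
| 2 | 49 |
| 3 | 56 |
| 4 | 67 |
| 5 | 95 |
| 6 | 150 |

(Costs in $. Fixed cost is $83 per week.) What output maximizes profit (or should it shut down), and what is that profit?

Tabulate TR − TC: Q=0: -83; Q=1: -72; Q=2: -40; Q=3: -1; Q=4: 34; Q=5: 52; Q=6: 43.
Profit is maximized at Q = 5. AVC there is 95/5 = $19 ≤ P, so producing beats shutting down (which would give -$83).

Q = 5; profit = $52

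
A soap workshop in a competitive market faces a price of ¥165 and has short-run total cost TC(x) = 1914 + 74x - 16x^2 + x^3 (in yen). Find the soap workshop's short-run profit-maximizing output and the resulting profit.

Profit = -¥224 at x = 13

AVC = 74 - 16x + x^2; min AVC = ¥10 at x = 8. Since P = ¥165 ≥ min AVC, the firm produces.
With MC = 74 - 32x + 3x^2, P = MC on the upward-sloping part at x* = 13.
TR = 165·13 = 2145. TC = 1914 + 455 = 2369. Profit = 2145 − 2369 = -¥224.
Shutting down would mean losing the fixed cost of ¥1914, so operating at a loss of ¥224 is better by ¥1690.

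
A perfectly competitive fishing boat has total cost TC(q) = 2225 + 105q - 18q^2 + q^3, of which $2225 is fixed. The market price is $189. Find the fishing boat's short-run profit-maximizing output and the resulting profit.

Profit = -$265 at q = 14

AVC = 105 - 18q + q^2; min AVC = $24 at q = 9. Since P = $189 ≥ min AVC, the firm produces.
MC = 105 - 36q + 3q^2. Setting P = MC and taking the root on the rising branch gives q* = 14.
TR = 189·14 = 2646. TC = 2225 + 686 = 2911. Profit = 2646 − 2911 = -$265.
Shutting down would mean losing the fixed cost of $2225, so operating at a loss of $265 is better by $1960.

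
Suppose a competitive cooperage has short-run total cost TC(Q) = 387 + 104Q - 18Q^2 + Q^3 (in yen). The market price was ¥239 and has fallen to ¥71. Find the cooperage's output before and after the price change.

Output falls from 15 to 11

AVC = 104 - 18Q + Q^2, minimized at Q = 9 where min AVC = ¥23. MC = 104 - 36Q + 3Q^2.
With P = ¥239 above the shutdown price, P = MC gives Q = 15.
At P = ¥71 ≥ min AVC, set P = MC: Q = 11. The firm stays open but cuts output.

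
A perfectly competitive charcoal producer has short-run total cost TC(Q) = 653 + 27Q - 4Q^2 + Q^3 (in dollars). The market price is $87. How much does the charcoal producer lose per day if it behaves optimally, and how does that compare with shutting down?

AVC = 27 - 4Q + Q^2 has its minimum $23 at Q = 2; price $87 clears that bar, so the firm operates.
With MC = 27 - 8Q + 3Q^2, P = MC on the upward-sloping part at Q* = 6.
TR = 87·6 = 522. TC = 653 + 234 = 887. Profit = 522 − 887 = -$365.
Shutting down would mean losing the fixed cost of $653, so operating at a loss of $365 is better by $288.

Profit = -$365 at Q = 6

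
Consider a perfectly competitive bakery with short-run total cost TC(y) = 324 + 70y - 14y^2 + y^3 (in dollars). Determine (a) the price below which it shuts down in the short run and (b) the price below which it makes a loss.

Shutdown price = $21; break-even price = $61

Shutdown price = min AVC. AVC = 70 - 14y + y^2, with vertex at y = 7 and minimum $21.
ATC = 324/y + 70 - 14y + y^2. Setting dATC/dy = −324/y^2 − 14 + 2y = 0 gives y = 9 (since 2·9^3 − 14·9^2 = 324).
min ATC = 324/9 + 70 − 14·9 + 9^2 = $61. That is the break-even price.
Between these two prices the firm operates at a loss; above $61 it earns a profit.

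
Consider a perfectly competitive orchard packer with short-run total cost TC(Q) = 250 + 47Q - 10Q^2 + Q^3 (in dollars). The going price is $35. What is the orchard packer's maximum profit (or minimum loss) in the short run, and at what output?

AVC = 47 - 10Q + Q^2 has its minimum $22 at Q = 5; price $35 clears that bar, so the firm operates.
With MC = 47 - 20Q + 3Q^2, P = MC on the upward-sloping part at Q* = 6.
TR = 35·6 = 210. TC = 250 + 138 = 388. Profit = 210 − 388 = -$178.
Shutting down would mean losing the fixed cost of $250, so operating at a loss of $178 is better by $72.

Profit = -$178 at Q = 6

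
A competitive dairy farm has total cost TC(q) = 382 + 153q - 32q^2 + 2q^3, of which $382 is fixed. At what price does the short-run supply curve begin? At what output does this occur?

The firm shuts down when price falls below the minimum of average variable cost. AVC = VC/q = 153 - 32q + 2q^2.
At the minimum of AVC, MC = AVC. MC = 153 - 64q + 6q^2; setting MC = AVC gives 4q^2 - 32q = 0, so q = 8. min AVC = 25.
For P < $25 the firm produces nothing.

$25 per unit, at q = 8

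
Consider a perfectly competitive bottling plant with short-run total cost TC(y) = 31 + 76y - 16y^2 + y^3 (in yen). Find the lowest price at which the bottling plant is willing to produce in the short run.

Short-run supply begins at min AVC. From VC = 76y - 16y^2 + y^3, AVC = 76 - 16y + y^2.
dAVC/dy = -16 + 2y = 0 gives y = 8. min AVC = 76 - 16·8 + 8^2 = 12.
The firm shuts down for any P below ¥12.

¥12 per unit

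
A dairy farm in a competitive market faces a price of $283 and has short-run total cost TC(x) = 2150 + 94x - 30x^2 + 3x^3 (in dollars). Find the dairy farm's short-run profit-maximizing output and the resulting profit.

AVC = 94 - 30x + 3x^2 has its minimum $19 at x = 5; price $283 clears that bar, so the firm operates.
With MC = 94 - 60x + 9x^2, P = MC on the upward-sloping part at x* = 9.
TR = 283·9 = 2547. TC = 2150 + 603 = 2753. Profit = 2547 − 2753 = -$206.
By producing, the firm covers all variable cost plus $1944 of fixed cost; shutting down would lose the full $2150.

Profit = -$206 at x = 9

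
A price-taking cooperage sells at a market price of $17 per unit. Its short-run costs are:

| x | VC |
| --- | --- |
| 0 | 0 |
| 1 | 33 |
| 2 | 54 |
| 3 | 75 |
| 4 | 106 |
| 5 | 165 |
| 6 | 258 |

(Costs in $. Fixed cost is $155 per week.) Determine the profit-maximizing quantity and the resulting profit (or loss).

x = 0 (shut down); profit = -$155

Tabulate TR − TC: x=0: -155; x=1: -171; x=2: -175; x=3: -179; x=4: -193; x=5: -235; x=6: -311.
Profit is highest at x = 0. Equivalently, the lowest AVC in the table is 75/3 ≈ $25 at x = 3, and P = $17 falls below it — price never covers variable cost, so the firm shuts down and loses only its fixed cost.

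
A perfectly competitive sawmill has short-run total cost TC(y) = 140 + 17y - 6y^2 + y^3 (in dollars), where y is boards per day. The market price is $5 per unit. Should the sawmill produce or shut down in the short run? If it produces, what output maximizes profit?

Shut down

Variable cost is VC = 17y - 6y^2 + y^3, so AVC = VC/y = 17 - 6y + y^2 and MC = dTC/dy = 17 - 12y + 3y^2.
AVC hits its minimum where MC = AVC, at y = 3, giving min AVC = 17 - 6·3 + 3^2 = $8.
Since P = $5 < min AVC = $8, price fails to cover variable cost at any output.
The firm minimizes its loss by shutting down and losing only its fixed cost of $140.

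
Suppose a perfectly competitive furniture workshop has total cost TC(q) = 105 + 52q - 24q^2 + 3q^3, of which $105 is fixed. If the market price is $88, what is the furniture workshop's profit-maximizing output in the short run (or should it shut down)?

Variable cost is VC = 52q - 24q^2 + 3q^3, so AVC = VC/q = 52 - 24q + 3q^2 and MC = dTC/dq = 52 - 48q + 9q^2.
The AVC parabola has its vertex at q = 24/6 = 4, where AVC = 52 - 24·4 + 3·4^2 = $4.
Since P = $88 ≥ min AVC = $4, price covers variable cost and the firm should produce.
Solving P = MC: -36 - 48q + 9q^2 = 0 ⇒ q = -2/3 or 6. On the upward-sloping branch, q* = 6.
Check: AVC at q = 6 is $16 ≤ P, so revenue covers variable cost.
Profit = P·q − TC = 88·6 − 201 = $327.

Produce at q = 6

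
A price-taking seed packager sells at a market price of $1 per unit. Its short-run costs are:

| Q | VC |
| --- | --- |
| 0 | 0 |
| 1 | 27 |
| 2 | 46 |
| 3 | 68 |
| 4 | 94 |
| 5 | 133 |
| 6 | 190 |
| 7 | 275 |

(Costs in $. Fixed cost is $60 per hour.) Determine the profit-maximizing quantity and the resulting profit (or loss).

Q = 0 (shut down); profit = -$60

Profit at each row (π = 1Q − TC): Q=0: -60; Q=1: -86; Q=2: -104; Q=3: -125; Q=4: -150; Q=5: -188; Q=6: -244; Q=7: -328.
Profit is highest at Q = 0. Equivalently, the lowest AVC in the table is 68/3 ≈ $22.67 at Q = 3, and P = $1 falls below it — price never covers variable cost, so the firm shuts down and loses only its fixed cost.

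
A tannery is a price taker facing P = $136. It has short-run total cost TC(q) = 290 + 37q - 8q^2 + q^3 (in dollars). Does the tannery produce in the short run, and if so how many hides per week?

Strip out fixed cost: VC = 37q - 8q^2 + q^3. Then AVC = 37 - 8q + q^2 and MC = 37 - 16q + 3q^2.
AVC hits its minimum where MC = AVC, at q = 4, giving min AVC = 37 - 8·4 + 4^2 = $21.
P = $136 exceeds min AVC = $21, so the firm stays open.
Set P = MC: 136 = 37 - 16q + 3q^2 → -99 - 16q + 3q^2 = 0. The roots are q = -11/3 and q = 9; the profit-maximizing output is on the rising part of MC, so q* = 9.
Check: AVC at q = 9 is $46 ≤ P, so revenue covers variable cost.
Profit = P·q − TC = 136·9 − 704 = $520.

Produce at q = 9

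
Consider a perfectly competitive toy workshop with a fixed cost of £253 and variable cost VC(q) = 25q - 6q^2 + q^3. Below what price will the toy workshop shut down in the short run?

The shutdown price is the minimum of AVC. VC = 25q - 6q^2 + q^3, so AVC = 25 - 6q + q^2.
At the minimum of AVC, MC = AVC. MC = 25 - 12q + 3q^2; setting MC = AVC gives 2q^2 - 6q = 0, so q = 3. min AVC = 16.
So the shutdown price is £16.

£16 per unit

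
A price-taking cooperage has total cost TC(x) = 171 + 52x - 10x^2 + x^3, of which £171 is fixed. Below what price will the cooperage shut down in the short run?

£27 per unit

The firm shuts down when price falls below the minimum of average variable cost. AVC = VC/x = 52 - 10x + x^2.
At the minimum of AVC, MC = AVC. MC = 52 - 20x + 3x^2; setting MC = AVC gives 2x^2 - 10x = 0, so x = 5. min AVC = 27.
So the shutdown price is £27.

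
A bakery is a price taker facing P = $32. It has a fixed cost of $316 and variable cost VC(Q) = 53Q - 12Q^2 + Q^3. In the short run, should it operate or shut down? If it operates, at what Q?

Produce at Q = 7

Strip out fixed cost: VC = 53Q - 12Q^2 + Q^3. Then AVC = 53 - 12Q + Q^2 and MC = 53 - 24Q + 3Q^2.
The AVC parabola has its vertex at Q = 12/2 = 6, where AVC = 53 - 12·6 + 6^2 = $17.
Since P = $32 ≥ min AVC = $17, price covers variable cost and the firm should produce.
P = MC gives 21 - 24Q + 3Q^2 = 0, with roots 1 and 7. Take the larger (rising MC): Q* = 7.
Check: AVC at Q = 7 is $18 ≤ P, so revenue covers variable cost.
Profit = P·Q − TC = 32·7 − 442 = -$218, a loss, but smaller than the $316 fixed cost the firm would lose by shutting down.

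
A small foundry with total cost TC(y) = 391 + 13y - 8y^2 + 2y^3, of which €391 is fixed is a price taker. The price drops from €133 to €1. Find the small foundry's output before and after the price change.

Output falls from 6 to 0 (the firm shuts down)

AVC = 13 - 8y + 2y^2, minimized at y = 2 where min AVC = €5. MC = 13 - 16y + 6y^2.
With P = €133 above the shutdown price, P = MC gives y = 6.
At P = €1 < min AVC = €5, price no longer covers variable cost at any output, so the firm shuts down: y = 0.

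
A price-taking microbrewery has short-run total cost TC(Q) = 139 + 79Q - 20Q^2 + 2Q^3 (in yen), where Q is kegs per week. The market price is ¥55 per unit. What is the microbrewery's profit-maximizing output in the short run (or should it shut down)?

Produce at Q = 6

Strip out fixed cost: VC = 79Q - 20Q^2 + 2Q^3. Then AVC = 79 - 20Q + 2Q^2 and MC = 79 - 40Q + 6Q^2.
AVC is minimized where dAVC/dQ = -20 + 4Q = 0, at Q = 5; min AVC = 79 - 20·5 + 2·5^2 = ¥29.
Since P = ¥55 ≥ min AVC = ¥29, price covers variable cost and the firm should produce.
Set P = MC: 55 = 79 - 40Q + 6Q^2 → 24 - 40Q + 6Q^2 = 0. The roots are Q = 2/3 and Q = 6; the profit-maximizing output is on the rising part of MC, so Q* = 6.
Check: AVC at Q = 6 is ¥31 ≤ P, so revenue covers variable cost.
Profit = P·Q − TC = 55·6 − 325 = ¥5.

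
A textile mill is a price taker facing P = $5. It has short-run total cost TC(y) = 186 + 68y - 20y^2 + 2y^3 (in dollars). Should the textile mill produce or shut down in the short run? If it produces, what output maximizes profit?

Strip out fixed cost: VC = 68y - 20y^2 + 2y^3. Then AVC = 68 - 20y + 2y^2 and MC = 68 - 40y + 6y^2.
AVC hits its minimum where MC = AVC, at y = 5, giving min AVC = 68 - 20·5 + 2·5^2 = $18.
With P < min AVC ($5 < $18), every unit sold adds to the loss.
Best response: produce nothing and absorb the $186 fixed cost.

Shut down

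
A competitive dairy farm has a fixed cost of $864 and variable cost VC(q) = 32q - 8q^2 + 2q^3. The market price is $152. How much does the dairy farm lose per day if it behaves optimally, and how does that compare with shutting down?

AVC = 32 - 8q + 2q^2 has its minimum $24 at q = 2; price $152 clears that bar, so the firm operates.
MC = 32 - 16q + 6q^2. Setting P = MC and taking the root on the rising branch gives q* = 6.
TR = 152·6 = 912. TC = 864 + 336 = 1200. Profit = 912 − 1200 = -$288.
That loss of $288 beats the $864 the firm would lose by shutting down; producing recovers $576 of fixed cost.

Profit = -$288 at q = 6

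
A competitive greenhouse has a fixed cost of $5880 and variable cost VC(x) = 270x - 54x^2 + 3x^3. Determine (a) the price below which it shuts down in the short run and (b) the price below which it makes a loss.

Shutdown price = $27; break-even price = $522

Shutdown price = min AVC. AVC = 270 - 54x + 3x^2, with vertex at x = 9 and minimum $27.
ATC = 5880/x + 270 - 54x + 3x^2. Setting dATC/dx = −5880/x^2 − 54 + 6x = 0 gives x = 14 (since 6·14^3 − 54·14^2 = 5880).
min ATC = 5880/14 + 270 − 54·14 + 3·14^2 = $522. That is the break-even price.
For $27 ≤ P < $522 the firm produces at a loss; below $27 it shuts down.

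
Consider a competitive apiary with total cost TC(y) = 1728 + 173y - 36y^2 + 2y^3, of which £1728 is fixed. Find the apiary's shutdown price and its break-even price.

Shutdown price = £11; break-even price = £173

AVC = 173 - 36y + 2y^2; minimized at y = 9, giving min AVC = £11. That is the shutdown price.
ATC = 1728/y + 173 - 36y + 2y^2. Setting dATC/dy = −1728/y^2 − 36 + 4y = 0 gives y = 12 (since 4·12^3 − 36·12^2 = 1728).
min ATC = 1728/12 + 173 − 36·12 + 2·12^2 = £173. That is the break-even price.
For £11 ≤ P < £173 the firm produces at a loss; below £11 it shuts down.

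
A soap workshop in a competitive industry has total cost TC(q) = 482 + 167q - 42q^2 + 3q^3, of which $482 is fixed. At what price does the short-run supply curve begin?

The shutdown price is the minimum of AVC. VC = 167q - 42q^2 + 3q^3, so AVC = 167 - 42q + 3q^2.
At the minimum of AVC, MC = AVC. MC = 167 - 84q + 9q^2; setting MC = AVC gives 6q^2 - 42q = 0, so q = 7. min AVC = 20.
So the shutdown price is $20.

$20 per unit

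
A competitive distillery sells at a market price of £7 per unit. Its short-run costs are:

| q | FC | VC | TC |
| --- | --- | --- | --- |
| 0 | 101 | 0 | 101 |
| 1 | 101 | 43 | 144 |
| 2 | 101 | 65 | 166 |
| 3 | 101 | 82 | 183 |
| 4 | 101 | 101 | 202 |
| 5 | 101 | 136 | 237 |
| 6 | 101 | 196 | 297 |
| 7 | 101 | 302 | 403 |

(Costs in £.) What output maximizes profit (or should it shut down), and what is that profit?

q = 0 (shut down); profit = -£101

Tabulate TR − TC: q=0: -101; q=1: -137; q=2: -152; q=3: -162; q=4: -174; q=5: -202; q=6: -255; q=7: -354.
Profit is highest at q = 0. Equivalently, the lowest AVC in the table is 101/4 ≈ £25.25 at q = 4, and P = £7 falls below it — price never covers variable cost, so the firm shuts down and loses only its fixed cost.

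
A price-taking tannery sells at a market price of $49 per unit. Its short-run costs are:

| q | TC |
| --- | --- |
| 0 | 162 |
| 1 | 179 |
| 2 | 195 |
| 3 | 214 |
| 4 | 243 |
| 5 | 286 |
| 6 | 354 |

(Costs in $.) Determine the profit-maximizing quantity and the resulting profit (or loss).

Profit at each row (π = 49q − TC): q=0: -162; q=1: -130; q=2: -97; q=3: -67; q=4: -47; q=5: -41; q=6: -60.
Profit is maximized at q = 5. AVC there is 124/5 = $24.80 ≤ P, so producing beats shutting down (which would give -$162).

q = 5; profit = -$41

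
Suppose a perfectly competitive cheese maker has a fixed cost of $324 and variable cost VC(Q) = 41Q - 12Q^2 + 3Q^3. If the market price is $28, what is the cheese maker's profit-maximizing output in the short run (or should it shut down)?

Variable cost is VC = 41Q - 12Q^2 + 3Q^3, so AVC = VC/Q = 41 - 12Q + 3Q^2 and MC = dTC/dQ = 41 - 24Q + 9Q^2.
AVC is minimized where dAVC/dQ = -12 + 6Q = 0, at Q = 2; min AVC = 41 - 12·2 + 3·2^2 = $29.
Since P = $28 < min AVC = $29, price fails to cover variable cost at any output.
Shutting down limits the loss to fixed cost, $324.

Shut down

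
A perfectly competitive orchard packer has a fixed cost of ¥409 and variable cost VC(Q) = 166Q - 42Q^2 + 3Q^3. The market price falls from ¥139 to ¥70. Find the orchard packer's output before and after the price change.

AVC = 166 - 42Q + 3Q^2, minimized at Q = 7 where min AVC = ¥19. MC = 166 - 84Q + 9Q^2.
With P = ¥139 above the shutdown price, P = MC gives Q = 9.
At P = ¥70 ≥ min AVC, set P = MC: Q = 8. The firm stays open but cuts output.

Output falls from 9 to 8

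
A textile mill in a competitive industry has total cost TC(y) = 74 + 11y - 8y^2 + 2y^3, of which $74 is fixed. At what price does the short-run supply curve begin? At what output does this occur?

$3 per unit, at y = 2

The firm shuts down when price falls below the minimum of average variable cost. AVC = VC/y = 11 - 8y + 2y^2.
At the minimum of AVC, MC = AVC. MC = 11 - 16y + 6y^2; setting MC = AVC gives 4y^2 - 8y = 0, so y = 2. min AVC = 3.
So the shutdown price is $3.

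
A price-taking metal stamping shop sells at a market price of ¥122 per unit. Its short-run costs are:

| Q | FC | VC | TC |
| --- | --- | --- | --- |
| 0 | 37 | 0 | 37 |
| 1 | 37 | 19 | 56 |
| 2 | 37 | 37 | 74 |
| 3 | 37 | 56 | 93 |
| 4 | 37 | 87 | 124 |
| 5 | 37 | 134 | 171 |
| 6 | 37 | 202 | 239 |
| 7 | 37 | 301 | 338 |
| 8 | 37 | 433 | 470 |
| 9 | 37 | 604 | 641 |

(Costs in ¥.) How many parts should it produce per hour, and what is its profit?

Q = 7; profit = ¥516

Tabulate TR − TC: Q=0: -37; Q=1: 66; Q=2: 170; Q=3: 273; Q=4: 364; Q=5: 439; Q=6: 493; Q=7: 516; Q=8: 506; Q=9: 457.
Profit is maximized at Q = 7. AVC there is 301/7 = ¥43 ≤ P, so producing beats shutting down (which would give -¥37).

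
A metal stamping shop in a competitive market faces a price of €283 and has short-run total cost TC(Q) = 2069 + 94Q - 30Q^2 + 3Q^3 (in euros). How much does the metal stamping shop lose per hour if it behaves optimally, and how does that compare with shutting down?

AVC = 94 - 30Q + 3Q^2 has its minimum €19 at Q = 5; price €283 clears that bar, so the firm operates.
MC = 94 - 60Q + 9Q^2. Setting P = MC and taking the root on the rising branch gives Q* = 9.
TR = 283·9 = 2547. TC = 2069 + 603 = 2672. Profit = 2547 − 2672 = -€125.
By producing, the firm covers all variable cost plus €1944 of fixed cost; shutting down would lose the full €2069.

Profit = -€125 at Q = 9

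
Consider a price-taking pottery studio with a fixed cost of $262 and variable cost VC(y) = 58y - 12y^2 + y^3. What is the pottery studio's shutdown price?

$22 per unit

The shutdown price is the minimum of AVC. VC = 58y - 12y^2 + y^3, so AVC = 58 - 12y + y^2.
dAVC/dy = -12 + 2y = 0 gives y = 6. min AVC = 58 - 12·6 + 6^2 = 22.
So the shutdown price is $22.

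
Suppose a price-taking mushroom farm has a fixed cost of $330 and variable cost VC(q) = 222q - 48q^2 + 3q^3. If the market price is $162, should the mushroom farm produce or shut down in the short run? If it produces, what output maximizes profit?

Produce at q = 10

Variable cost is VC = 222q - 48q^2 + 3q^3, so AVC = VC/q = 222 - 48q + 3q^2 and MC = dTC/dq = 222 - 96q + 9q^2.
AVC is minimized where dAVC/dq = -48 + 6q = 0, at q = 8; min AVC = 222 - 48·8 + 3·8^2 = $30.
Since P = $162 ≥ min AVC = $30, price covers variable cost and the firm should produce.
P = MC gives 60 - 96q + 9q^2 = 0, with roots 2/3 and 10. Take the larger (rising MC): q* = 10.
Check: AVC at q = 10 is $42 ≤ P, so revenue covers variable cost.
Profit = P·q − TC = 162·10 − 750 = $870.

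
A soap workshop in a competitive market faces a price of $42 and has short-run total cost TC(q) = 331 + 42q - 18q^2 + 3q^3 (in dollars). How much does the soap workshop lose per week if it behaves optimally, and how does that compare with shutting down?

Profit = -$235 at q = 4

AVC = 42 - 18q + 3q^2; min AVC = $15 at q = 3. Since P = $42 ≥ min AVC, the firm produces.
With MC = 42 - 36q + 9q^2, P = MC on the upward-sloping part at q* = 4.
TR = 42·4 = 168. TC = 331 + 72 = 403. Profit = 168 − 403 = -$235.
Shutting down would mean losing the fixed cost of $331, so operating at a loss of $235 is better by $96.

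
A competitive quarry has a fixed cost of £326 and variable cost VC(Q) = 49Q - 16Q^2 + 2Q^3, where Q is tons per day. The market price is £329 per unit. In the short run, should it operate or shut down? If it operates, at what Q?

Produce at Q = 10

Variable cost is VC = 49Q - 16Q^2 + 2Q^3, so AVC = VC/Q = 49 - 16Q + 2Q^2 and MC = dTC/dQ = 49 - 32Q + 6Q^2.
The AVC parabola has its vertex at Q = 16/4 = 4, where AVC = 49 - 16·4 + 2·4^2 = £17.
Since P = £329 ≥ min AVC = £17, price covers variable cost and the firm should produce.
Set P = MC: 329 = 49 - 32Q + 6Q^2 → -280 - 32Q + 6Q^2 = 0. The roots are Q = -14/3 and Q = 10; the profit-maximizing output is on the rising part of MC, so Q* = 10.
Check: AVC at Q = 10 is £89 ≤ P, so revenue covers variable cost.
Profit = P·Q − TC = 329·10 − 1216 = £2074.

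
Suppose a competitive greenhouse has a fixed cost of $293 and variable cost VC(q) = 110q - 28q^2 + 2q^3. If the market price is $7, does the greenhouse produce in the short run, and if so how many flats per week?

Strip out fixed cost: VC = 110q - 28q^2 + 2q^3. Then AVC = 110 - 28q + 2q^2 and MC = 110 - 56q + 6q^2.
AVC is minimized where dAVC/dq = -28 + 4q = 0, at q = 7; min AVC = 110 - 28·7 + 2·7^2 = $12.
Since P = $7 < min AVC = $12, price fails to cover variable cost at any output.
Shutting down limits the loss to fixed cost, $293.

Shut down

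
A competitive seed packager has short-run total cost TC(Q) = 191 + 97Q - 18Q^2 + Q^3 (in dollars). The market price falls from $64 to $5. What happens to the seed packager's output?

AVC = 97 - 18Q + Q^2, minimized at Q = 9 where min AVC = $16. MC = 97 - 36Q + 3Q^2.
At P = $64 ≥ min AVC, set P = MC on the rising branch: Q = 11.
At P = $5 < min AVC = $16, price no longer covers variable cost at any output, so the firm shuts down: Q = 0.

Output falls from 11 to 0 (the firm shuts down)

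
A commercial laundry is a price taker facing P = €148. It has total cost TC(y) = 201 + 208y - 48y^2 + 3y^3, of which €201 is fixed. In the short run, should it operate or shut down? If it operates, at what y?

From TC, MC = TC'(y) = 208 - 96y + 9y^2 and AVC = VC/y = 208 - 48y + 3y^2.
The AVC parabola has its vertex at y = 48/6 = 8, where AVC = 208 - 48·8 + 3·8^2 = €16.
P = €148 exceeds min AVC = €16, so the firm stays open.
Solving P = MC: 60 - 96y + 9y^2 = 0 ⇒ y = 2/3 or 10. On the upward-sloping branch, y* = 10.
Check: AVC at y = 10 is €28 ≤ P, so revenue covers variable cost.
Profit = P·y − TC = 148·10 − 481 = €999.

Produce at y = 10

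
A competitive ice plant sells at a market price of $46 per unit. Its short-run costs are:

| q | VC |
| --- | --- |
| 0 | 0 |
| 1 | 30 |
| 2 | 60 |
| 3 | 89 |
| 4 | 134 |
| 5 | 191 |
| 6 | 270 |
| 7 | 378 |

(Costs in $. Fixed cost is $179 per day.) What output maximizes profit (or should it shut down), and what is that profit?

q = 4; profit = -$129

Tabulate TR − TC: q=0: -179; q=1: -163; q=2: -147; q=3: -130; q=4: -129; q=5: -140; q=6: -173; q=7: -235.
Profit is maximized at q = 4. AVC there is 134/4 = $33.50 ≤ P, so producing beats shutting down (which would give -$179).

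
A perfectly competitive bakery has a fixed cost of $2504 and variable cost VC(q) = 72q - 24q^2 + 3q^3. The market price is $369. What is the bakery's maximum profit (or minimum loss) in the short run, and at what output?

AVC = 72 - 24q + 3q^2; min AVC = $24 at q = 4. Since P = $369 ≥ min AVC, the firm produces.
With MC = 72 - 48q + 9q^2, P = MC on the upward-sloping part at q* = 9.
TR = 369·9 = 3321. TC = 2504 + 891 = 3395. Profit = 3321 − 3395 = -$74.
That loss of $74 beats the $2504 the firm would lose by shutting down; producing recovers $2430 of fixed cost.

Profit = -$74 at q = 9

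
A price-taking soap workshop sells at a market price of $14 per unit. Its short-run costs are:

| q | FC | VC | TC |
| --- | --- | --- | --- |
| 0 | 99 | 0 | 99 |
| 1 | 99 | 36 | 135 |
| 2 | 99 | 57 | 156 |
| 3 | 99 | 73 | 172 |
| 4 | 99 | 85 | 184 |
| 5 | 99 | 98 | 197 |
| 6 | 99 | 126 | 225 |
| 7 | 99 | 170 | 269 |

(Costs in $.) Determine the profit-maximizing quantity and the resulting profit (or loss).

Tabulate TR − TC: q=0: -99; q=1: -121; q=2: -128; q=3: -130; q=4: -128; q=5: -127; q=6: -141; q=7: -171.
Profit is highest at q = 0. Equivalently, the lowest AVC in the table is 98/5 ≈ $19.60 at q = 5, and P = $14 falls below it — price never covers variable cost, so the firm shuts down and loses only its fixed cost.

q = 0 (shut down); profit = -$99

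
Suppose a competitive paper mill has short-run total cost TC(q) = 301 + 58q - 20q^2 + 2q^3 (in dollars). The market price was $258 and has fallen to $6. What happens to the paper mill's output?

MC = 58 - 40q + 6q^2; the shutdown threshold is min AVC = $8 (at q = 5).
At P = $258 ≥ min AVC, set P = MC on the rising branch: q = 10.
At P = $6 < min AVC = $8, price no longer covers variable cost at any output, so the firm shuts down: q = 0.

Output falls from 10 to 0 (the firm shuts down)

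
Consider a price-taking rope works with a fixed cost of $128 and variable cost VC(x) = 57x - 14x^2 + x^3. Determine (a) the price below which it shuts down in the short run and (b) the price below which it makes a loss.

Shutdown price = $8; break-even price = $25

AVC = 57 - 14x + x^2; minimized at x = 7, giving min AVC = $8. That is the shutdown price.
ATC = 128/x + 57 - 14x + x^2. Setting dATC/dx = −128/x^2 − 14 + 2x = 0 gives x = 8 (since 2·8^3 − 14·8^2 = 128).
min ATC = 128/8 + 57 − 14·8 + 8^2 = $25. That is the break-even price.
Between these two prices the firm operates at a loss; above $25 it earns a profit.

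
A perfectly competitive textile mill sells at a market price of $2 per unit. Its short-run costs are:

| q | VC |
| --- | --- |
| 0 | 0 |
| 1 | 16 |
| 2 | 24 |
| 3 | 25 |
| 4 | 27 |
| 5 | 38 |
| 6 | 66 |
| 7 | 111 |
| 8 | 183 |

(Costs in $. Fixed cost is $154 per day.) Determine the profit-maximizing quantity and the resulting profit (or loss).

q = 0 (shut down); profit = -$154

Tabulate TR − TC: q=0: -154; q=1: -168; q=2: -174; q=3: -173; q=4: -173; q=5: -182; q=6: -208; q=7: -251; q=8: -321.
Profit is highest at q = 0. Equivalently, the lowest AVC in the table is 27/4 ≈ $6.75 at q = 4, and P = $2 falls below it — price never covers variable cost, so the firm shuts down and loses only its fixed cost.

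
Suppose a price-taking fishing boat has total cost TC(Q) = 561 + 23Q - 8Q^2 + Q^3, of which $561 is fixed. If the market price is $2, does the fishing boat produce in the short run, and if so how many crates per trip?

Strip out fixed cost: VC = 23Q - 8Q^2 + Q^3. Then AVC = 23 - 8Q + Q^2 and MC = 23 - 16Q + 3Q^2.
The AVC parabola has its vertex at Q = 8/2 = 4, where AVC = 23 - 8·4 + 4^2 = $7.
With P < min AVC ($2 < $7), every unit sold adds to the loss.
Shutting down limits the loss to fixed cost, $561.

Shut down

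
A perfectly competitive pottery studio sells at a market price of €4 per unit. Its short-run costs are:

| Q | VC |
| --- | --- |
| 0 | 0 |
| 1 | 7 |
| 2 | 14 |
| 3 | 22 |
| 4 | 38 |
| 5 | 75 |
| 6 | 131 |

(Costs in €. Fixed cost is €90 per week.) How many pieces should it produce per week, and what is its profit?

Profit at each row (π = 4Q − TC): Q=0: -90; Q=1: -93; Q=2: -96; Q=3: -100; Q=4: -112; Q=5: -145; Q=6: -197.
Profit is highest at Q = 0. Equivalently, the lowest AVC in the table is 7/1 ≈ €7 at Q = 1, and P = €4 falls below it — price never covers variable cost, so the firm shuts down and loses only its fixed cost.

Q = 0 (shut down); profit = -€90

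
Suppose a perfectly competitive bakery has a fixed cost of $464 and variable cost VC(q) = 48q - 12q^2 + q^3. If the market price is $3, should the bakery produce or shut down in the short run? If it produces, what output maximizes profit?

Strip out fixed cost: VC = 48q - 12q^2 + q^3. Then AVC = 48 - 12q + q^2 and MC = 48 - 24q + 3q^2.
AVC is minimized where dAVC/dq = -12 + 2q = 0, at q = 6; min AVC = 48 - 12·6 + 6^2 = $12.
P = $3 lies below min AVC = $12; no output level covers variable cost.
The firm minimizes its loss by shutting down and losing only its fixed cost of $464.

Shut down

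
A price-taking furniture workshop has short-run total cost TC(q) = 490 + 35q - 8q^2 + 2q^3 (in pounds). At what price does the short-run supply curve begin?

£27 per unit

Short-run supply begins at min AVC. From VC = 35q - 8q^2 + 2q^3, AVC = 35 - 8q + 2q^2.
At the minimum of AVC, MC = AVC. MC = 35 - 16q + 6q^2; setting MC = AVC gives 4q^2 - 8q = 0, so q = 2. min AVC = 27.
So the shutdown price is £27.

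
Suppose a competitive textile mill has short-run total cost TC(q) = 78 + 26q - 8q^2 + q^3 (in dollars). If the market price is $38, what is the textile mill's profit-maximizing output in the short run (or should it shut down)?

From TC, MC = TC'(q) = 26 - 16q + 3q^2 and AVC = VC/q = 26 - 8q + q^2.
AVC hits its minimum where MC = AVC, at q = 4, giving min AVC = 26 - 8·4 + 4^2 = $10.
Since P = $38 ≥ min AVC = $10, price covers variable cost and the firm should produce.
P = MC gives -12 - 16q + 3q^2 = 0, with roots -2/3 and 6. Take the larger (rising MC): q* = 6.
Check: AVC at q = 6 is $14 ≤ P, so revenue covers variable cost.
Profit = P·q − TC = 38·6 − 162 = $66.

Produce at q = 6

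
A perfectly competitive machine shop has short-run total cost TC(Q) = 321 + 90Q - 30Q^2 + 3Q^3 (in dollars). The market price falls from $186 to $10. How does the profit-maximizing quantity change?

Output falls from 8 to 0 (the firm shuts down)

AVC = 90 - 30Q + 3Q^2, minimized at Q = 5 where min AVC = $15. MC = 90 - 60Q + 9Q^2.
With P = $186 above the shutdown price, P = MC gives Q = 8.
At P = $10 < min AVC = $15, price no longer covers variable cost at any output, so the firm shuts down: Q = 0.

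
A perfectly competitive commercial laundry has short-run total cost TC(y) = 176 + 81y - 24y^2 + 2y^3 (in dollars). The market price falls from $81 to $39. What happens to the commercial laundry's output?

AVC = 81 - 24y + 2y^2, minimized at y = 6 where min AVC = $9. MC = 81 - 48y + 6y^2.
With P = $81 above the shutdown price, P = MC gives y = 8.
At P = $39 ≥ min AVC, set P = MC: y = 7. The firm stays open but cuts output.

Output falls from 8 to 7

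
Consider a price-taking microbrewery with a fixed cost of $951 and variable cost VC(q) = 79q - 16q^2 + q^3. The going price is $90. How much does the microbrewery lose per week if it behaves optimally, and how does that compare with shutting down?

Profit = -$225 at q = 11

AVC = 79 - 16q + q^2 has its minimum $15 at q = 8; price $90 clears that bar, so the firm operates.
MC = 79 - 32q + 3q^2. Setting P = MC and taking the root on the rising branch gives q* = 11.
TR = 90·11 = 990. TC = 951 + 264 = 1215. Profit = 990 − 1215 = -$225.
By producing, the firm covers all variable cost plus $726 of fixed cost; shutting down would lose the full $951.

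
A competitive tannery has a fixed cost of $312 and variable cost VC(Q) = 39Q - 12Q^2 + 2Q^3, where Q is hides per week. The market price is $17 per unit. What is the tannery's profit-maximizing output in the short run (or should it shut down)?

Shut down

Strip out fixed cost: VC = 39Q - 12Q^2 + 2Q^3. Then AVC = 39 - 12Q + 2Q^2 and MC = 39 - 24Q + 6Q^2.
The AVC parabola has its vertex at Q = 12/4 = 3, where AVC = 39 - 12·3 + 2·3^2 = $21.
P = $17 lies below min AVC = $21; no output level covers variable cost.
The firm minimizes its loss by shutting down and losing only its fixed cost of $312.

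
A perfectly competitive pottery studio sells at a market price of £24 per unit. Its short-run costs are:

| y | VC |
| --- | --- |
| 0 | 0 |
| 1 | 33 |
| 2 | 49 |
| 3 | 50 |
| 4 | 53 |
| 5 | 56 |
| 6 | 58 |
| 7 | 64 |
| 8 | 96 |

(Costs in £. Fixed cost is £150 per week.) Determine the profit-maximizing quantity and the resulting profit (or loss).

y = 7; profit = -£46

Compute π = P·y − TC at each output: y=0: -150; y=1: -159; y=2: -151; y=3: -128; y=4: -107; y=5: -86; y=6: -64; y=7: -46; y=8: -54.
Profit is maximized at y = 7. AVC there is 64/7 = £9.14 ≤ P, so producing beats shutting down (which would give -£150).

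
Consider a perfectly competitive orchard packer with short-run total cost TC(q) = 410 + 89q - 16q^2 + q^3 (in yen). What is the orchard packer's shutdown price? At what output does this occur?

¥25 per unit, at q = 8

The shutdown price is the minimum of AVC. VC = 89q - 16q^2 + q^3, so AVC = 89 - 16q + q^2.
dAVC/dq = -16 + 2q = 0 gives q = 8. min AVC = 89 - 16·8 + 8^2 = 25.
So the shutdown price is ¥25.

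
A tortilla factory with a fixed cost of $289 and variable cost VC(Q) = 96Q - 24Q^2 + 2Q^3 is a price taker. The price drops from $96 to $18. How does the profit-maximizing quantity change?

AVC = 96 - 24Q + 2Q^2, minimized at Q = 6 where min AVC = $24. MC = 96 - 48Q + 6Q^2.
At P = $96 ≥ min AVC, set P = MC on the rising branch: Q = 8.
At P = $18 < min AVC = $24, price no longer covers variable cost at any output, so the firm shuts down: Q = 0.

Output falls from 8 to 0 (the firm shuts down)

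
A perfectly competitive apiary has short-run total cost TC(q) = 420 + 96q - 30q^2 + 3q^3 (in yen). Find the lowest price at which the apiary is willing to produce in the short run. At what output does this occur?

The shutdown price is the minimum of AVC. VC = 96q - 30q^2 + 3q^3, so AVC = 96 - 30q + 3q^2.
dAVC/dq = -30 + 6q = 0 gives q = 5. min AVC = 96 - 30·5 + 3·5^2 = 21.
So the shutdown price is ¥21.

¥21 per unit, at q = 5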